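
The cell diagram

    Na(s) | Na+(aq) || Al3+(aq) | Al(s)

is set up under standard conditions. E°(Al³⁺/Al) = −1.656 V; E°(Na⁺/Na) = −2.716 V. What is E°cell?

By convention the left-hand electrode in cell notation is the anode (oxidation) and the right-hand electrode is the cathode (reduction).
E°cell = E°(right) − E°(left) = −1.656 − (−2.716) = +1.060 V.

+1.060 V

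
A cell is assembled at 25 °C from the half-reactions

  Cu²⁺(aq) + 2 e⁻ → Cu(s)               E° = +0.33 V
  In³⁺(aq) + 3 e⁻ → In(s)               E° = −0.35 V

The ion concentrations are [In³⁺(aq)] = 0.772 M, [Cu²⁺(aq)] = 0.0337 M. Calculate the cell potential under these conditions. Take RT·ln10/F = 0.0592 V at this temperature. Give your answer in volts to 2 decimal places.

The Cu²⁺/Cu couple has the more positive E°, so it is the cathode; In³⁺/In is the anode.
E°cell = +0.33 − (−0.35) = +0.68 V, with n = 6 electrons transferred.
Balancing gives 3 Cu²⁺(aq) + 2 In(s) → 3 Cu(s) + 2 In³⁺(aq); hence Q = [In³⁺(aq)]^2 / [Cu²⁺(aq)]^3 = 1.56×10^4 (log Q = 4.192).
E = E° − (0.0592/n)·log Q = +0.68 − (0.0592/6)(4.192) = +0.64 V.

+0.64 V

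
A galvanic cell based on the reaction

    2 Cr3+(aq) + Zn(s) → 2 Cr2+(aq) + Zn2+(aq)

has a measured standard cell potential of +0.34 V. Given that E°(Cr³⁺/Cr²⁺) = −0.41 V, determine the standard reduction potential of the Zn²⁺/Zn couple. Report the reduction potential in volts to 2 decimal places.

In the reaction as written the Cr³⁺/Cr²⁺ couple is reduced (cathode) and Zn²⁺/Zn is oxidized (anode), so E°cell = E°(Cr³⁺/Cr²⁺) − E°(Zn²⁺/Zn).
E°(Zn²⁺/Zn) = E°(cathode) − E°cell = −0.41 − (+0.34) = −0.75 V.

−0.75 V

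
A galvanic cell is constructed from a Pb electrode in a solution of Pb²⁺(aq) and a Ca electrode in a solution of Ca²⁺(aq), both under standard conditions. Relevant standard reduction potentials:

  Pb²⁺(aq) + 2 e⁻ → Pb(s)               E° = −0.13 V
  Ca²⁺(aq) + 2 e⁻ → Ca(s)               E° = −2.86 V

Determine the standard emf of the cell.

+2.73 V

Of the two couples in this cell, the one with the more positive reduction potential is reduced at the cathode: here that is Pb²⁺/Pb (−0.13 V); Ca²⁺/Ca (−2.86 V) is the anode.
E°cell = E°(cathode) − E°(anode) = −0.13 − (−2.86) = +2.73 V.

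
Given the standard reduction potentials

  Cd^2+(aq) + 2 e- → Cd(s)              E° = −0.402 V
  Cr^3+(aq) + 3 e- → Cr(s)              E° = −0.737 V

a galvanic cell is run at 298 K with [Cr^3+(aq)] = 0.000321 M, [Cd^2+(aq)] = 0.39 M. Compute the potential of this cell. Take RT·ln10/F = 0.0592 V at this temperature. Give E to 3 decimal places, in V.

+0.392 V

The Cd²⁺/Cd couple has the more positive E°, so it is the cathode; Cr³⁺/Cr is the anode.
The standard potential is −0.402 − (−0.737) = +0.335 V and the balanced reaction transfers n = 6 electrons.
Balancing gives 3 Cd^2+(aq) + 2 Cr(s) → 3 Cd(s) + 2 Cr^3+(aq); hence Q = [Cr^3+(aq)]^2 / [Cd^2+(aq)]^3 = 1.74×10^−6 (log Q = −5.760).
Applying E = E° − (RT ln10/nF)·log Q gives +0.335 − (0.0592/6)(−5.760) = +0.392 V.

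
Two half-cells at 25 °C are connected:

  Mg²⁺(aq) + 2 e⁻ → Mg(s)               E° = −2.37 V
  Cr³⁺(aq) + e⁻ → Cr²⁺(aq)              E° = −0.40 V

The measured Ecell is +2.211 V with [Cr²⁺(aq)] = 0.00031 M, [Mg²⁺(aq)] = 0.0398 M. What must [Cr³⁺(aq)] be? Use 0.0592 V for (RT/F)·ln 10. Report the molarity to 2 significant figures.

0.73 M

The Cr³⁺/Cr²⁺ couple has the larger reduction potential, so it is the cathode: E°cell = −0.40 − (−2.37) = +1.97 V and n = 2.
From the Nernst equation, log Q = n(E° − E)/0.0592 = 2·(+1.97 − (+2.211))/0.0592 = −8.142.
For 2 Cr³⁺(aq) + Mg(s) → 2 Cr²⁺(aq) + Mg²⁺(aq), the reaction quotient is Q = ([Cr²⁺(aq)]^2·[Mg²⁺(aq)]) / [Cr³⁺(aq)]^2.
Solving for the unknown gives log [Cr³⁺(aq)] = −0.138, so [Cr³⁺(aq)] ≈ 0.73 M.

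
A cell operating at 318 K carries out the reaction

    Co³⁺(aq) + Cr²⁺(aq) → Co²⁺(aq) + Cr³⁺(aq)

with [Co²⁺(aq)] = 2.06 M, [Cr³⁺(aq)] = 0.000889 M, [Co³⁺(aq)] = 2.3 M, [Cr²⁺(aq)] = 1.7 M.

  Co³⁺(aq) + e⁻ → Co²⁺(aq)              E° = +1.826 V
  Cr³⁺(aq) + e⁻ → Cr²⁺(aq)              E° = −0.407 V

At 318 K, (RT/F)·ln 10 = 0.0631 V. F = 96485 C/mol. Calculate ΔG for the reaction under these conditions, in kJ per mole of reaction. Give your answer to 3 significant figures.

−236 kJ/mol

With Co³⁺/Co²⁺ reduced at the cathode, E°cell = +1.826 − (−0.407) = +2.233 V and n = 1.
The reaction quotient is ([Co²⁺(aq)]·[Cr³⁺(aq)]) / ([Co³⁺(aq)]·[Cr²⁺(aq)]) = 0.000468; by Nernst, E = +2.233 − (0.0631/1)(−3.329) = +2.4431 V.
Then ΔG = −nFE = −1 × 96485 × +2.4431 J/mol = −236 kJ/mol.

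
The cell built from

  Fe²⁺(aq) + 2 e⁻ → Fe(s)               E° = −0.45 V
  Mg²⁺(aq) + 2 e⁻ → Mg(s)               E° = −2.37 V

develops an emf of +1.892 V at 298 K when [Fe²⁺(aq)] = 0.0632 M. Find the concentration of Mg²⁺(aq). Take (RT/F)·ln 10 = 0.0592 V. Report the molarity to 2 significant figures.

0.56 M

Fe²⁺/Fe is the cathode (higher E°); E°cell = −0.45 − (−2.37) = +1.92 V with n = 2.
From the Nernst equation, log Q = n(E° − E)/0.0592 = 2·(+1.92 − (+1.892))/0.0592 = 0.946.
Balancing electrons gives Fe²⁺(aq) + Mg(s) → Fe(s) + Mg²⁺(aq); thus Q = [Mg²⁺(aq)] / [Fe²⁺(aq)].
Solving for the unknown gives log [Mg²⁺(aq)] = −0.253, so [Mg²⁺(aq)] ≈ 0.56 M.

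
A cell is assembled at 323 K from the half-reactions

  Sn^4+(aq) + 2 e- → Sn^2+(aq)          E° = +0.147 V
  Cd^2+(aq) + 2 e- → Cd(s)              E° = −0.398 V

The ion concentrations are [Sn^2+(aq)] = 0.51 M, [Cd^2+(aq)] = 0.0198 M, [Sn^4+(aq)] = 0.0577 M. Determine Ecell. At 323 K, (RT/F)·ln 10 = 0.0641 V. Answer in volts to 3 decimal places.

The Sn⁴⁺/Sn²⁺ couple has the more positive E°, so it is the cathode; Cd²⁺/Cd is the anode.
E°cell = E°cat − E°an = +0.147 − (−0.398) = +0.545 V; n = 2.
Balancing gives Sn^4+(aq) + Cd(s) → Sn^2+(aq) + Cd^2+(aq); hence Q = ([Sn^2+(aq)]·[Cd^2+(aq)]) / [Sn^4+(aq)] = 0.175 (log Q = −0.757).
E = E° − (0.0641/n)·log Q = +0.545 − (0.0641/2)(−0.757) = +0.569 V.

+0.569 V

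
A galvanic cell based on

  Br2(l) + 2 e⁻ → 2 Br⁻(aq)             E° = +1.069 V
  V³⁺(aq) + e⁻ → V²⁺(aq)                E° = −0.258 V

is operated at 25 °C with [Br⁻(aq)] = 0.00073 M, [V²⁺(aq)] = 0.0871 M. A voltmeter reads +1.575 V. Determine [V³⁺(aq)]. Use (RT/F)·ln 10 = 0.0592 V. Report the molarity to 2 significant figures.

0.0077 M

The Br₂/Br⁻ couple has the larger reduction potential, so it is the cathode: E°cell = +1.069 − (−0.258) = +1.327 V and n = 2.
Since E = E° − (0.0592/n)·log Q, log Q = n(E° − E)/0.0592 = −8.378.
The balanced reaction is Br2(l) + 2 V²⁺(aq) → 2 Br⁻(aq) + 2 V³⁺(aq), so Q = ([Br⁻(aq)]^2·[V³⁺(aq)]^2) / [V²⁺(aq)]^2.
Substituting the known concentrations and solving, log [V³⁺(aq)] = −2.112 and [V³⁺(aq)] = 0.0077 M.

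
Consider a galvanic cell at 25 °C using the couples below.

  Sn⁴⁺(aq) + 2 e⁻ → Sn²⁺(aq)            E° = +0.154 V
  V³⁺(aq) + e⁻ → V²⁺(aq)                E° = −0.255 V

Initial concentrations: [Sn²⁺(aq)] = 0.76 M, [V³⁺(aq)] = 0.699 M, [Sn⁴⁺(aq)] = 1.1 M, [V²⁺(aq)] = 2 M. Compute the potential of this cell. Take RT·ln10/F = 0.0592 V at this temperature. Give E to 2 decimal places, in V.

+0.44 V

Sn⁴⁺/Sn²⁺ is reduced (cathode, E° = +0.154 V) and V³⁺/V²⁺ is oxidized (anode).
E°cell = E°cat − E°an = +0.154 − (−0.255) = +0.409 V; n = 2.
The balanced reaction is Sn⁴⁺(aq) + 2 V²⁺(aq) → Sn²⁺(aq) + 2 V³⁺(aq), so Q = ([Sn²⁺(aq)]·[V³⁺(aq)]^2) / ([Sn⁴⁺(aq)]·[V²⁺(aq)]^2) = 0.0844 and log Q = −1.074.
By the Nernst equation, E = +0.409 − (0.0592/2)·(−1.074) = +0.44 V.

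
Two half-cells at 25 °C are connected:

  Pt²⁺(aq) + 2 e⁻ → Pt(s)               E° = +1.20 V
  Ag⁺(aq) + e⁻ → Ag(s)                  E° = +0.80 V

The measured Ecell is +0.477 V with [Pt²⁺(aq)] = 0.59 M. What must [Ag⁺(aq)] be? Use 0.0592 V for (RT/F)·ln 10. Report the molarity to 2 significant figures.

Pt²⁺/Pt is the cathode (higher E°); E°cell = +1.20 − (+0.80) = +0.40 V with n = 2.
Since E = E° − (0.0592/n)·log Q, log Q = n(E° − E)/0.0592 = −2.601.
Balancing electrons gives Pt²⁺(aq) + 2 Ag(s) → Pt(s) + 2 Ag⁺(aq); thus Q = [Ag⁺(aq)]^2 / [Pt²⁺(aq)].
Isolating [Ag⁺(aq)] in Q = 10^{−2.601} yields log [Ag⁺(aq)] = −1.415, i.e. 0.038 M.

0.038 M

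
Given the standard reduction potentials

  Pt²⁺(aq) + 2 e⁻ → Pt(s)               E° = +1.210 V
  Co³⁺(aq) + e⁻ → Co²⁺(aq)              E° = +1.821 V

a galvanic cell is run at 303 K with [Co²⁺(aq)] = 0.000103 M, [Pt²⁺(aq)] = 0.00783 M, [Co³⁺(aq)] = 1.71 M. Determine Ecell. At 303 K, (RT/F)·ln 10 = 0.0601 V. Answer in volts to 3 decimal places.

The Co³⁺/Co²⁺ couple has the more positive E°, so it is the cathode; Pt²⁺/Pt is the anode.
E°cell = +1.821 − (+1.210) = +0.611 V, with n = 2 electrons transferred.
Balancing gives 2 Co³⁺(aq) + Pt(s) → 2 Co²⁺(aq) + Pt²⁺(aq); hence Q = ([Co²⁺(aq)]^2·[Pt²⁺(aq)]) / [Co³⁺(aq)]^2 = 2.84×10^−11 (log Q = −10.547).
E = E° − (0.0601/n)·log Q = +0.611 − (0.0601/2)(−10.547) = +0.928 V.

+0.928 V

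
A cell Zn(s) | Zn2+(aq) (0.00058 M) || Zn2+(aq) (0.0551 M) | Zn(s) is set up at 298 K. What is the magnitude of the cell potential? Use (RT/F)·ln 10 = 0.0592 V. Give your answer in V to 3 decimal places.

For a concentration cell E°cell = 0, since both electrodes use the same couple.
The compartment with the higher Zn2+(aq) concentration (0.0551 M) acts as the cathode; ions are reduced there and produced at the dilute (0.00058 M) anode.
With n = 2, Ecell = −(0.0592/2)·log([dilute]/[conc]) = −(0.0592/2)·log(0.00058/0.0551) = +0.059 V.

0.059 V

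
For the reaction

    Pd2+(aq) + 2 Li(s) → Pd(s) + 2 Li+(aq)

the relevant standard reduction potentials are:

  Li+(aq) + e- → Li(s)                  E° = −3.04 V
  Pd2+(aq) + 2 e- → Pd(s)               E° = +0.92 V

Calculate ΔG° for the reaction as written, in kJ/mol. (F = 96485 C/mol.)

−764 kJ/mol

In the reaction as written Pd2+(aq) is reduced, so the Pd²⁺/Pd couple is the cathode and Li⁺/Li is the anode.
E°cell = +0.92 − (−3.04) = +3.96 V; balancing electrons gives n = 2.
ΔG° = −nFE°cell = −(2)(96485)(+3.96) J/mol = −764 kJ/mol.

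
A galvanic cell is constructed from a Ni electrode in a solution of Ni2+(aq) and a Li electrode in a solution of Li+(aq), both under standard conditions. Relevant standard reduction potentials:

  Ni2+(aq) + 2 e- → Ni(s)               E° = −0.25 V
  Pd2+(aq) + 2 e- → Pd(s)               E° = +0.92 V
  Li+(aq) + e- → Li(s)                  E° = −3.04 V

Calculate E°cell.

+2.79 V

Of the two couples in this cell, the one with the more positive reduction potential is reduced at the cathode: here that is Ni²⁺/Ni (−0.25 V); Li⁺/Li (−3.04 V) is the anode.
E°cell = E°(cathode) − E°(anode) = −0.25 − (−3.04) = +2.79 V.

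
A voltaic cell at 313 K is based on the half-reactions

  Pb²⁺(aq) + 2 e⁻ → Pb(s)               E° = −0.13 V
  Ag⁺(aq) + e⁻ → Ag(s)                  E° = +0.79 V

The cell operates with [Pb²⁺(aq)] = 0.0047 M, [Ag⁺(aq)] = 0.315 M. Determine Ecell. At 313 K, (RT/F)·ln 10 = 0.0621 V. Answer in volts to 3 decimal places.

The Ag⁺/Ag couple has the more positive E°, so it is the cathode; Pb²⁺/Pb is the anode.
The standard potential is +0.79 − (−0.13) = +0.92 V and the balanced reaction transfers n = 2 electrons.
The balanced reaction is 2 Ag⁺(aq) + Pb(s) → 2 Ag(s) + Pb²⁺(aq), so Q = [Pb²⁺(aq)] / [Ag⁺(aq)]^2 = 0.0474 and log Q = −1.325.
By the Nernst equation, E = +0.92 − (0.0621/2)·(−1.325) = +0.961 V.

+0.961 V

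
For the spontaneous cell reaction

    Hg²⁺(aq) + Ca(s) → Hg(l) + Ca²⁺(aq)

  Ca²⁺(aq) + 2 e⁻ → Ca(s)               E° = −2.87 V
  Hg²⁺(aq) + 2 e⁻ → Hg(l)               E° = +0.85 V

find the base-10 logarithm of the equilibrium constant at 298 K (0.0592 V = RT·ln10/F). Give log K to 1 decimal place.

log K = 125.7

The Hg²⁺/Hg couple is reduced (cathode); E°cell = +0.85 − (−2.87) = +3.72 V with n = 2.
At equilibrium E = 0, so log K = nE°cell / 0.0592 = (2)(+3.72) / 0.0592 = 125.7.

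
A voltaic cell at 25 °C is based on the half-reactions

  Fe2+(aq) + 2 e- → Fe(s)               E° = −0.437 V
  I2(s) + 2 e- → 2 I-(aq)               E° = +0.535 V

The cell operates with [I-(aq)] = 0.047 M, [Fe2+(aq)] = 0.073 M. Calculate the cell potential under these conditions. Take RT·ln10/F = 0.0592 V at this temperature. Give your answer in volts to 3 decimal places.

+1.084 V

I₂/I⁻ is reduced (cathode, E° = +0.535 V) and Fe²⁺/Fe is oxidized (anode).
The standard potential is +0.535 − (−0.437) = +0.972 V and the balanced reaction transfers n = 2 electrons.
For the overall reaction I2(s) + Fe(s) → 2 I-(aq) + Fe2+(aq), Q = [I-(aq)]^2·[Fe2+(aq)] = 0.000161, giving log Q = −3.792.
E = E° − (0.0592/n)·log Q = +0.972 − (0.0592/2)(−3.792) = +1.084 V.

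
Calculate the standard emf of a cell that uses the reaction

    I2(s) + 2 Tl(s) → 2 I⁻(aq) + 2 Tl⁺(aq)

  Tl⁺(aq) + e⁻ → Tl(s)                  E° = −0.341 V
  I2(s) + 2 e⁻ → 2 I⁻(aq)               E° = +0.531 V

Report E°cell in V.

I2(s) gains electrons, so the I₂/I⁻ couple is the cathode; the Tl⁺/Tl couple is the anode.
E°cell = E°(cathode) − E°(anode) = +0.531 − (−0.341) = +0.872 V.

+0.872 V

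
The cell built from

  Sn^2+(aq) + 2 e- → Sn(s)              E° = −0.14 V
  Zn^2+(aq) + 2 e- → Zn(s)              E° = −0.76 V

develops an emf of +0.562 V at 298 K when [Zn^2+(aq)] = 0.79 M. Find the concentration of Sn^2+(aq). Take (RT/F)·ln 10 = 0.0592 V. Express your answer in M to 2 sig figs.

0.0087 M

With Sn²⁺/Sn at the cathode and Zn²⁺/Zn at the anode, E°cell = −0.14 − (−0.76) = +0.62 V (n = 2).
Since E = E° − (0.0592/n)·log Q, log Q = n(E° − E)/0.0592 = 1.959.
The balanced reaction is Sn^2+(aq) + Zn(s) → Sn(s) + Zn^2+(aq), so Q = [Zn^2+(aq)] / [Sn^2+(aq)].
Substituting the known concentrations and solving, log [Sn^2+(aq)] = −2.061 and [Sn^2+(aq)] = 0.0087 M.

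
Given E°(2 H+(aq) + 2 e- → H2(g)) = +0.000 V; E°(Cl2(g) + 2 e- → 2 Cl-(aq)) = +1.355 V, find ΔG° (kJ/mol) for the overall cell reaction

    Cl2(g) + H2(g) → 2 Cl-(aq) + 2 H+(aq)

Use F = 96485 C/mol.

−261 kJ/mol

In the reaction as written Cl2(g) is reduced, so the Cl₂/Cl⁻ couple is the cathode and 2H⁺/H₂ is the anode.
E°cell = +1.355 − (+0.000) = +1.355 V; balancing electrons gives n = 2.
ΔG° = −nFE°cell = −(2)(96485)(+1.355) J/mol = −261 kJ/mol.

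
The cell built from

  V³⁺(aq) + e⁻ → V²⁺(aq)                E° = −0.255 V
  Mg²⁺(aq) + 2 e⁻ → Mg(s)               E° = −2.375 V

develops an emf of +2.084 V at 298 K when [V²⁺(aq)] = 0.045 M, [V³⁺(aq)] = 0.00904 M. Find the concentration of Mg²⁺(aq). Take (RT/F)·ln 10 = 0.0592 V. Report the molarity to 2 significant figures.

0.66 M

V³⁺/V²⁺ is the cathode (higher E°); E°cell = −0.255 − (−2.375) = +2.120 V with n = 2.
From the Nernst equation, log Q = n(E° − E)/0.0592 = 2·(+2.120 − (+2.084))/0.0592 = 1.216.
For 2 V³⁺(aq) + Mg(s) → 2 V²⁺(aq) + Mg²⁺(aq), the reaction quotient is Q = ([V²⁺(aq)]^2·[Mg²⁺(aq)]) / [V³⁺(aq)]^2.
Substituting the known concentrations and solving, log [Mg²⁺(aq)] = −0.178 and [Mg²⁺(aq)] = 0.66 M.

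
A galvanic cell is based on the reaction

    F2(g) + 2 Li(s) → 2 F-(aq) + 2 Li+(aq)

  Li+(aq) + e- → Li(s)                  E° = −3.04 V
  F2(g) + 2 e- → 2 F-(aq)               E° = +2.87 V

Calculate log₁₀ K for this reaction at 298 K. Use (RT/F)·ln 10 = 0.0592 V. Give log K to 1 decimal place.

The F₂/F⁻ couple is reduced (cathode); E°cell = +2.87 − (−3.04) = +5.91 V with n = 2.
At equilibrium E = 0, so log K = nE°cell / 0.0592 = (2)(+5.91) / 0.0592 = 199.7.

log K = 199.7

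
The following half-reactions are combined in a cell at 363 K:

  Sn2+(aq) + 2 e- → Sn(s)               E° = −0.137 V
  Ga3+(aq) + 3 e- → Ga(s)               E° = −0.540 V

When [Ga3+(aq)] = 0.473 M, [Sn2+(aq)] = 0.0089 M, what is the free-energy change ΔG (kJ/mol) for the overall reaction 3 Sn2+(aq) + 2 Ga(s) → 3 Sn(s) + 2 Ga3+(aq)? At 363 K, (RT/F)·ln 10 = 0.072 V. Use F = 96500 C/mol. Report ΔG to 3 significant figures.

−195 kJ/mol

With Sn²⁺/Sn reduced at the cathode, E°cell = −0.137 − (−0.540) = +0.403 V and n = 6.
Q = [Ga3+(aq)]^2 / [Sn2+(aq)]^3 = 3.17×10^5, so log Q = 5.502 and E = +0.403 − (0.072/6)(5.502) = +0.3370 V.
ΔG = −nFE = −(6)(96500)(+0.3370) J/mol = −195 kJ/mol.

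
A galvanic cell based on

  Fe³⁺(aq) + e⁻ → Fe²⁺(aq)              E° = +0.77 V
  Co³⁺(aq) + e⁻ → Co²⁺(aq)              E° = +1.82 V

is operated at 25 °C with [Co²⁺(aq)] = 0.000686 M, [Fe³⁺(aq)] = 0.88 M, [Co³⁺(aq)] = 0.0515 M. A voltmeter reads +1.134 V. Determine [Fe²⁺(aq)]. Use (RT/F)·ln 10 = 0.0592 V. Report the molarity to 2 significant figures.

Co³⁺/Co²⁺ is the cathode (higher E°); E°cell = +1.82 − (+0.77) = +1.05 V with n = 1.
Rearranging E = E° − (0.0592/n)·log Q gives log Q = 1(+1.05 − (+1.134))/0.0592 = −1.419.
Balancing electrons gives Co³⁺(aq) + Fe²⁺(aq) → Co²⁺(aq) + Fe³⁺(aq); thus Q = ([Co²⁺(aq)]·[Fe³⁺(aq)]) / ([Co³⁺(aq)]·[Fe²⁺(aq)]).
Substituting the known concentrations and solving, log [Fe²⁺(aq)] = −0.512 and [Fe²⁺(aq)] = 0.31 M.

0.31 M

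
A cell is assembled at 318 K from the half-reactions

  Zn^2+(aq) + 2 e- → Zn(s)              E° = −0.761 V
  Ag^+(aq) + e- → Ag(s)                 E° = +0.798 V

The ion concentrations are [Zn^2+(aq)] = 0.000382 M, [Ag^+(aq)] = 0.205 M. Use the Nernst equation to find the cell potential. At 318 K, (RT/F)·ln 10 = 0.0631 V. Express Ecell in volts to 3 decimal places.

+1.623 V

Since E°(Ag⁺/Ag) > E°(Zn²⁺/Zn), Ag⁺/Ag serves as the cathode.
E°cell = +0.798 − (−0.761) = +1.559 V, with n = 2 electrons transferred.
The balanced reaction is 2 Ag^+(aq) + Zn(s) → 2 Ag(s) + Zn^2+(aq), so Q = [Zn^2+(aq)] / [Ag^+(aq)]^2 = 0.00909 and log Q = −2.041.
E = E° − (0.0631/n)·log Q = +1.559 − (0.0631/2)(−2.041) = +1.623 V.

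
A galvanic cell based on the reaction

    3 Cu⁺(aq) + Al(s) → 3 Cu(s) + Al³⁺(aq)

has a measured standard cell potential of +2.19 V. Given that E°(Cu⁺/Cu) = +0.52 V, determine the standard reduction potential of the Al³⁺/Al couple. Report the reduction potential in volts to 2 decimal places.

−1.67 V

In the reaction as written the Cu⁺/Cu couple is reduced (cathode) and Al³⁺/Al is oxidized (anode), so E°cell = E°(Cu⁺/Cu) − E°(Al³⁺/Al).
E°(Al³⁺/Al) = E°(cathode) − E°cell = +0.52 − (+2.19) = −1.67 V.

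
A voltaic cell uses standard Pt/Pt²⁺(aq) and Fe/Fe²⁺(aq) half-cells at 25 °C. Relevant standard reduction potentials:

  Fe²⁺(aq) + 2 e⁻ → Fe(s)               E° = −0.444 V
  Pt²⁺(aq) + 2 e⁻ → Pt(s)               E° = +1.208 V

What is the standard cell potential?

+1.652 V

The Pt²⁺/Pt couple has the higher E°, so Pt ion is reduced (cathode) and Fe is oxidized (anode).
E°cell = E°(cathode) − E°(anode) = +1.208 − (−0.444) = +1.652 V.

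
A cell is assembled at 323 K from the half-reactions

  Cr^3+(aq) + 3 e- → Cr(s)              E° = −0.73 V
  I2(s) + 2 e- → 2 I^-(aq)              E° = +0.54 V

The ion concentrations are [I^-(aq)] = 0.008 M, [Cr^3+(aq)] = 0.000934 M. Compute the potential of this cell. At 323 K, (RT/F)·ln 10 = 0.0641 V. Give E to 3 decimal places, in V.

+1.469 V

The I₂/I⁻ couple has the more positive E°, so it is the cathode; Cr³⁺/Cr is the anode.
E°cell = +0.54 − (−0.73) = +1.27 V, with n = 6 electrons transferred.
The balanced reaction is 3 I2(s) + 2 Cr(s) → 6 I^-(aq) + 2 Cr^3+(aq), so Q = [I^-(aq)]^6·[Cr^3+(aq)]^2 = 2.29×10^−19 and log Q = −18.641.
Applying E = E° − (RT ln10/nF)·log Q gives +1.27 − (0.0641/6)(−18.641) = +1.469 V.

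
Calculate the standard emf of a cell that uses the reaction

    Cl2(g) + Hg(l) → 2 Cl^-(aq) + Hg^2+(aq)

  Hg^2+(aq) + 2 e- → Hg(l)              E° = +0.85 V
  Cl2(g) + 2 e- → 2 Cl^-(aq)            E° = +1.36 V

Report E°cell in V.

+0.51 V

Cl2(g) gains electrons, so the Cl₂/Cl⁻ couple is the cathode; the Hg²⁺/Hg couple is the anode.
E°cell = E°(cathode) − E°(anode) = +1.36 − (+0.85) = +0.51 V.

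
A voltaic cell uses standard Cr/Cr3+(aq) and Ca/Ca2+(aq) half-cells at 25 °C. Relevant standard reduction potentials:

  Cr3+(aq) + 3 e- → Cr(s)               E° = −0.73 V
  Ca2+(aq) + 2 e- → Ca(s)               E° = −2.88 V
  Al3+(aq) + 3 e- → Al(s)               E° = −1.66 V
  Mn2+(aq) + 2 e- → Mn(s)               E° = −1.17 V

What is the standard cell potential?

+2.15 V

Of the two couples in this cell, the one with the more positive reduction potential is reduced at the cathode: here that is Cr³⁺/Cr (−0.73 V); Ca²⁺/Ca (−2.88 V) is the anode.
E°cell = E°(cathode) − E°(anode) = −0.73 − (−2.88) = +2.15 V.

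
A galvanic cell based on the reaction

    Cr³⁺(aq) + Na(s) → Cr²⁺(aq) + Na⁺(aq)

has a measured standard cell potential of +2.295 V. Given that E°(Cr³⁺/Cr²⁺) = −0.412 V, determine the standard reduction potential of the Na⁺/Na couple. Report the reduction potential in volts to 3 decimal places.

−2.707 V

In the reaction as written the Cr³⁺/Cr²⁺ couple is reduced (cathode) and Na⁺/Na is oxidized (anode), so E°cell = E°(Cr³⁺/Cr²⁺) − E°(Na⁺/Na).
E°(Na⁺/Na) = E°(cathode) − E°cell = −0.412 − (+2.295) = −2.707 V.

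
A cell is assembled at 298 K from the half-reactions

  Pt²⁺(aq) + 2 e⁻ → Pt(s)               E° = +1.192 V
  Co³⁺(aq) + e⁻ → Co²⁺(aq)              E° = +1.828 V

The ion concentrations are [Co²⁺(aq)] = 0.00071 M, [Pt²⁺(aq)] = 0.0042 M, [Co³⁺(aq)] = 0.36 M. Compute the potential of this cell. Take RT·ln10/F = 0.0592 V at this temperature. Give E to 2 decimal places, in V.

The Co³⁺/Co²⁺ couple has the more positive E°, so it is the cathode; Pt²⁺/Pt is the anode.
E°cell = E°cat − E°an = +1.828 − (+1.192) = +0.636 V; n = 2.
For the overall reaction 2 Co³⁺(aq) + Pt(s) → 2 Co²⁺(aq) + Pt²⁺(aq), Q = ([Co²⁺(aq)]^2·[Pt²⁺(aq)]) / [Co³⁺(aq)]^2 = 1.63×10^−8, giving log Q = −7.787.
E = E° − (0.0592/n)·log Q = +0.636 − (0.0592/2)(−7.787) = +0.87 V.

+0.87 V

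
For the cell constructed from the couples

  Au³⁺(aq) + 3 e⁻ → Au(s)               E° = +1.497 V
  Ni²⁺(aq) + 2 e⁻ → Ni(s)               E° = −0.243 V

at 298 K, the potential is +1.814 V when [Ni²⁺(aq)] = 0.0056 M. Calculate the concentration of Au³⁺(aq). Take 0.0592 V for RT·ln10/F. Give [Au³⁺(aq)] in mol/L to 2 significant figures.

2.4 M

Au³⁺/Au is the cathode (higher E°); E°cell = +1.497 − (−0.243) = +1.740 V with n = 6.
From the Nernst equation, log Q = n(E° − E)/0.0592 = 6·(+1.740 − (+1.814))/0.0592 = −7.500.
For 2 Au³⁺(aq) + 3 Ni(s) → 2 Au(s) + 3 Ni²⁺(aq), the reaction quotient is Q = [Ni²⁺(aq)]^3 / [Au³⁺(aq)]^2.
Solving for the unknown gives log [Au³⁺(aq)] = 0.372, so [Au³⁺(aq)] ≈ 2.4 M.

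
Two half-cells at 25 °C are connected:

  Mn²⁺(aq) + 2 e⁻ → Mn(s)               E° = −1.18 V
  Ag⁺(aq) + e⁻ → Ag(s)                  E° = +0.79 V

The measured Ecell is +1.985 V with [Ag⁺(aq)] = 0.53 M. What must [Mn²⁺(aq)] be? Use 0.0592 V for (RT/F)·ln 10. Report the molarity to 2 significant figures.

With Ag⁺/Ag at the cathode and Mn²⁺/Mn at the anode, E°cell = +0.79 − (−1.18) = +1.97 V (n = 2).
From the Nernst equation, log Q = n(E° − E)/0.0592 = 2·(+1.97 − (+1.985))/0.0592 = −0.507.
For 2 Ag⁺(aq) + Mn(s) → 2 Ag(s) + Mn²⁺(aq), the reaction quotient is Q = [Mn²⁺(aq)] / [Ag⁺(aq)]^2.
Solving for the unknown gives log [Mn²⁺(aq)] = −1.058, so [Mn²⁺(aq)] ≈ 0.087 M.

0.087 M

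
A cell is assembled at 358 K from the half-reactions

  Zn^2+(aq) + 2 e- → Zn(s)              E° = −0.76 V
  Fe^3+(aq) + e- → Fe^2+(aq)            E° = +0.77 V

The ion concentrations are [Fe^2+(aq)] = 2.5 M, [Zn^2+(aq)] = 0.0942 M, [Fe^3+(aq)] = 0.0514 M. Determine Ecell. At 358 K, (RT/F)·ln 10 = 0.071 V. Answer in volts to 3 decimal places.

+1.447 V

The Fe³⁺/Fe²⁺ couple has the more positive E°, so it is the cathode; Zn²⁺/Zn is the anode.
E°cell = E°cat − E°an = +0.77 − (−0.76) = +1.53 V; n = 2.
Balancing gives 2 Fe^3+(aq) + Zn(s) → 2 Fe^2+(aq) + Zn^2+(aq); hence Q = ([Fe^2+(aq)]^2·[Zn^2+(aq)]) / [Fe^3+(aq)]^2 = 223 (log Q = 2.348).
Applying E = E° − (RT ln10/nF)·log Q gives +1.53 − (0.071/2)(2.348) = +1.447 V.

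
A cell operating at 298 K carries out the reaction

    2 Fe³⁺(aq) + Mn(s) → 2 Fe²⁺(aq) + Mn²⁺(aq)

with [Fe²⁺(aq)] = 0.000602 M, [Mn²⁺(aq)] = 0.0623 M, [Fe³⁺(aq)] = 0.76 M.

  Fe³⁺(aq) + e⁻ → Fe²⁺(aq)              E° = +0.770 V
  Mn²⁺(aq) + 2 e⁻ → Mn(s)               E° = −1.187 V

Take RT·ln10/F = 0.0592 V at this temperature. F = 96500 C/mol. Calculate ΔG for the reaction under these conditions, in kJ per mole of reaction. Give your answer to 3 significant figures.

E°cell = +0.770 − (−1.187) = +1.957 V; the balanced reaction transfers n = 2 electrons.
Q = ([Fe²⁺(aq)]^2·[Mn²⁺(aq)]) / [Fe³⁺(aq)]^2 = 3.91×10^−8, so log Q = −7.408 and E = +1.957 − (0.0592/2)(−7.408) = +2.1763 V.
Finally ΔG = −nFE = −(2)(96500 C/mol)(+2.1763 V) = −420 kJ/mol.

−420 kJ/mol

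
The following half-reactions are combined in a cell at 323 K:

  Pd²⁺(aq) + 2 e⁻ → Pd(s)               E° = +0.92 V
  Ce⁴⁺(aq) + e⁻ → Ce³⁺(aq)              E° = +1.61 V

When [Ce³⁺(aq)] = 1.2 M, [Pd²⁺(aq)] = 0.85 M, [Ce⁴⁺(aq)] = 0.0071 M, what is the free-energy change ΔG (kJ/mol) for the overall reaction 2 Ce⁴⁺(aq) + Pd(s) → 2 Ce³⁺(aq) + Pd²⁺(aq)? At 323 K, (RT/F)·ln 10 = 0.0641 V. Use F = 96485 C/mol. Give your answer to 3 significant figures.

The standard cell potential is +1.61 − (+0.92) = +0.69 V, with n = 2 electrons in the balanced equation.
Here Q = ([Ce³⁺(aq)]^2·[Pd²⁺(aq)]) / [Ce⁴⁺(aq)]^2 = 2.43×10^4 (log Q = 4.385), giving E = +0.69 − (0.0641/2)·(4.385) = +0.5495 V.
Finally ΔG = −nFE = −(2)(96485 C/mol)(+0.5495 V) = −106 kJ/mol.

−106 kJ/mol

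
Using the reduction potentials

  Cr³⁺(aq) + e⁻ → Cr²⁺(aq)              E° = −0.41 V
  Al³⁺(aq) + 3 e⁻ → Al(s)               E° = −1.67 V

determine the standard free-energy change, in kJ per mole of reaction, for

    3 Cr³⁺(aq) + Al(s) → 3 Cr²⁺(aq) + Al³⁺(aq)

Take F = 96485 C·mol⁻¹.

−365 kJ/mol

In the reaction as written Cr³⁺(aq) is reduced, so the Cr³⁺/Cr²⁺ couple is the cathode and Al³⁺/Al is the anode.
E°cell = −0.41 − (−1.67) = +1.26 V; balancing electrons gives n = 3.
ΔG° = −nFE°cell = −(3)(96485)(+1.26) J/mol = −365 kJ/mol.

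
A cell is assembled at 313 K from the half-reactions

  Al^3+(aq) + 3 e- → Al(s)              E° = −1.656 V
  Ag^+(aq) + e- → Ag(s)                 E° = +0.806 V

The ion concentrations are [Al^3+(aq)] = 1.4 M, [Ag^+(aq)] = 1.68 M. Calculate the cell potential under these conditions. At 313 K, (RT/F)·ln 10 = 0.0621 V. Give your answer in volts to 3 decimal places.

Ag⁺/Ag is reduced (cathode, E° = +0.806 V) and Al³⁺/Al is oxidized (anode).
E°cell = +0.806 − (−1.656) = +2.462 V, with n = 3 electrons transferred.
The balanced reaction is 3 Ag^+(aq) + Al(s) → 3 Ag(s) + Al^3+(aq), so Q = [Al^3+(aq)] / [Ag^+(aq)]^3 = 0.295 and log Q = −0.530.
E = E° − (0.0621/n)·log Q = +2.462 − (0.0621/3)(−0.530) = +2.473 V.

+2.473 V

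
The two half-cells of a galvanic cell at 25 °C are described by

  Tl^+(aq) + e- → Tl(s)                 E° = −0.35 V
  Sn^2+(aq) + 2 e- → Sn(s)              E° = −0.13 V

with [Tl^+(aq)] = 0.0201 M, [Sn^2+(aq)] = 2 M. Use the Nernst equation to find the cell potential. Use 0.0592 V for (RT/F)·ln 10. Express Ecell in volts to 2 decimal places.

+0.33 V

The Sn²⁺/Sn couple has the more positive E°, so it is the cathode; Tl⁺/Tl is the anode.
The standard potential is −0.13 − (−0.35) = +0.22 V and the balanced reaction transfers n = 2 electrons.
For the overall reaction Sn^2+(aq) + 2 Tl(s) → Sn(s) + 2 Tl^+(aq), Q = [Tl^+(aq)]^2 / [Sn^2+(aq)] = 0.000202, giving log Q = −3.695.
Applying E = E° − (RT ln10/nF)·log Q gives +0.22 − (0.0592/2)(−3.695) = +0.33 V.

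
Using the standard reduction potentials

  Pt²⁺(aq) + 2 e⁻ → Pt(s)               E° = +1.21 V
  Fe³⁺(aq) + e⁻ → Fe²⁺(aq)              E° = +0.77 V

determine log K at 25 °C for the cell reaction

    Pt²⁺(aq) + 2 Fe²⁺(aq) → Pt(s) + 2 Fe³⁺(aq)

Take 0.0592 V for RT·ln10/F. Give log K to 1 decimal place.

The Pt²⁺/Pt couple is reduced (cathode); E°cell = +1.21 − (+0.77) = +0.44 V with n = 2.
At equilibrium E = 0, so log K = nE°cell / 0.0592 = (2)(+0.44) / 0.0592 = 14.9.

log K = 14.9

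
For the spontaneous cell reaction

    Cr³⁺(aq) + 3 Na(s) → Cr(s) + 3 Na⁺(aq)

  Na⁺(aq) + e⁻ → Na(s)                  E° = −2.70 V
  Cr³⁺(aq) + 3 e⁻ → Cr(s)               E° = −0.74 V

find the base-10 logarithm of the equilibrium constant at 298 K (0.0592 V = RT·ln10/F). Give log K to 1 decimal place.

log K = 99.3

The Cr³⁺/Cr couple is reduced (cathode); E°cell = −0.74 − (−2.70) = +1.96 V with n = 3.
At equilibrium E = 0, so log K = nE°cell / 0.0592 = (3)(+1.96) / 0.0592 = 99.3.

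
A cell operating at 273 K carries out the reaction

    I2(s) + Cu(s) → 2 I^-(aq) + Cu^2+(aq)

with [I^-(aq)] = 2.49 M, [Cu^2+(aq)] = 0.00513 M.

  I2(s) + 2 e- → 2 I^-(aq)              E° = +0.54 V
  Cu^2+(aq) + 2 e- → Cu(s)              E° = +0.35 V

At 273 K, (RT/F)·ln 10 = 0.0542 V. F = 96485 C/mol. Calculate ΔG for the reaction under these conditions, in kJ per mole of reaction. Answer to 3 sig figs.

−44.5 kJ/mol

The standard cell potential is +0.54 − (+0.35) = +0.19 V, with n = 2 electrons in the balanced equation.
The reaction quotient is [I^-(aq)]^2·[Cu^2+(aq)] = 0.0318; by Nernst, E = +0.19 − (0.0542/2)(−1.497) = +0.2306 V.
Then ΔG = −nFE = −2 × 96485 × +0.2306 J/mol = −44.5 kJ/mol.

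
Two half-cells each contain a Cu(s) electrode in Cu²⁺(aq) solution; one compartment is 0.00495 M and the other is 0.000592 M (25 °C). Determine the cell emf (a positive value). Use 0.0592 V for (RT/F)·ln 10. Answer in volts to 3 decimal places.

0.027 V

For a concentration cell E°cell = 0, since both electrodes use the same couple.
The compartment with the higher Cu²⁺(aq) concentration (0.00495 M) acts as the cathode; ions are reduced there and produced at the dilute (0.000592 M) anode.
With n = 2, Ecell = −(0.0592/2)·log([dilute]/[conc]) = −(0.0592/2)·log(0.000592/0.00495) = +0.027 V.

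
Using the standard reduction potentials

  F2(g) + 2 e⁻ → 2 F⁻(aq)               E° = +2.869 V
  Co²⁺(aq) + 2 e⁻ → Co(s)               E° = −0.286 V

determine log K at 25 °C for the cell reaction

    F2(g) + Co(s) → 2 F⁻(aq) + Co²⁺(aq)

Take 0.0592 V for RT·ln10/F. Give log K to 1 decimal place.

The F₂/F⁻ couple is reduced (cathode); E°cell = +2.869 − (−0.286) = +3.155 V with n = 2.
At equilibrium E = 0, so log K = nE°cell / 0.0592 = (2)(+3.155) / 0.0592 = 106.6.

log K = 106.6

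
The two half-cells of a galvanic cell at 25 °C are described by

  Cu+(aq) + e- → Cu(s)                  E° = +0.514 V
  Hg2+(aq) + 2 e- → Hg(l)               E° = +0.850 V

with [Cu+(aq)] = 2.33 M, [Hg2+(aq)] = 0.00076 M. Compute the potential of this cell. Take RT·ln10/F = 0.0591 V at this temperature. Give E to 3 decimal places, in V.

The Hg²⁺/Hg couple has the more positive E°, so it is the cathode; Cu⁺/Cu is the anode.
The standard potential is +0.850 − (+0.514) = +0.336 V and the balanced reaction transfers n = 2 electrons.
For the overall reaction Hg2+(aq) + 2 Cu(s) → Hg(l) + 2 Cu+(aq), Q = [Cu+(aq)]^2 / [Hg2+(aq)] = 7.14×10^3, giving log Q = 3.854.
E = E° − (0.0591/n)·log Q = +0.336 − (0.0591/2)(3.854) = +0.222 V.

+0.222 V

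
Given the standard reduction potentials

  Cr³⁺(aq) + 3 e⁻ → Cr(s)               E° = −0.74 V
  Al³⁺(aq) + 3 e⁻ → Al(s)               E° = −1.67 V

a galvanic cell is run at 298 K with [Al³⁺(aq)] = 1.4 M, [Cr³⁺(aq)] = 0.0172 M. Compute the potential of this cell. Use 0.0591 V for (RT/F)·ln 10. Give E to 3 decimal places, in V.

Cr³⁺/Cr is reduced (cathode, E° = −0.74 V) and Al³⁺/Al is oxidized (anode).
E°cell = −0.74 − (−1.67) = +0.93 V, with n = 3 electrons transferred.
Balancing gives Cr³⁺(aq) + Al(s) → Cr(s) + Al³⁺(aq); hence Q = [Al³⁺(aq)] / [Cr³⁺(aq)] = 81.4 (log Q = 1.911).
Applying E = E° − (RT ln10/nF)·log Q gives +0.93 − (0.0591/3)(1.911) = +0.892 V.

+0.892 V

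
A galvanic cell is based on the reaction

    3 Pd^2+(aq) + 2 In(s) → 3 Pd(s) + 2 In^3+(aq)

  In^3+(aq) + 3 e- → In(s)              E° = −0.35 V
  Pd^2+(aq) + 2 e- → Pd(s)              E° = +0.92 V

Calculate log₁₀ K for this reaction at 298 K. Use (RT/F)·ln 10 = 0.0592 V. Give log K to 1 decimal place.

log K = 128.7

The Pd²⁺/Pd couple is reduced (cathode); E°cell = +0.92 − (−0.35) = +1.27 V with n = 6.
At equilibrium E = 0, so log K = nE°cell / 0.0592 = (6)(+1.27) / 0.0592 = 128.7.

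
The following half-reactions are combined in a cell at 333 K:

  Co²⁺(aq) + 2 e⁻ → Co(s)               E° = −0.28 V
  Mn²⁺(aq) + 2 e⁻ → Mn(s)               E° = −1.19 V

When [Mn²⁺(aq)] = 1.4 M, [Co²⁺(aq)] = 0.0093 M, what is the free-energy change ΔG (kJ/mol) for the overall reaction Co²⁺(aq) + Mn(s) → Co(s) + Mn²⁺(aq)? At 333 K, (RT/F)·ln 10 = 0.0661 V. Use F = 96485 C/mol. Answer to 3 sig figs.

The standard cell potential is −0.28 − (−1.19) = +0.91 V, with n = 2 electrons in the balanced equation.
Q = [Mn²⁺(aq)] / [Co²⁺(aq)] = 151, so log Q = 2.178 and E = +0.91 − (0.0661/2)(2.178) = +0.8380 V.
Finally ΔG = −nFE = −(2)(96485 C/mol)(+0.8380 V) = −162 kJ/mol.

−162 kJ/mol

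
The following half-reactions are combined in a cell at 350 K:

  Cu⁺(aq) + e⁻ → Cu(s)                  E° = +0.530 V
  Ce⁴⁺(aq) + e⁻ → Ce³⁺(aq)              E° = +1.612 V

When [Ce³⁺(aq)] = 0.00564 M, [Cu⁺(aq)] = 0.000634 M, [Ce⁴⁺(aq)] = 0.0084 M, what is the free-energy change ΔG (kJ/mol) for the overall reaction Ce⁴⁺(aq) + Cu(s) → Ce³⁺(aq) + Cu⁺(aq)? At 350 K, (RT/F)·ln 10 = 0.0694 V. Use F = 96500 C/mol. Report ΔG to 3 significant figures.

−127 kJ/mol

With Ce⁴⁺/Ce³⁺ reduced at the cathode, E°cell = +1.612 − (+0.530) = +1.082 V and n = 1.
Q = ([Ce³⁺(aq)]·[Cu⁺(aq)]) / [Ce⁴⁺(aq)] = 0.000426, so log Q = −3.371 and E = +1.082 − (0.0694/1)(−3.371) = +1.3159 V.
Then ΔG = −nFE = −1 × 96500 × +1.3159 J/mol = −127 kJ/mol.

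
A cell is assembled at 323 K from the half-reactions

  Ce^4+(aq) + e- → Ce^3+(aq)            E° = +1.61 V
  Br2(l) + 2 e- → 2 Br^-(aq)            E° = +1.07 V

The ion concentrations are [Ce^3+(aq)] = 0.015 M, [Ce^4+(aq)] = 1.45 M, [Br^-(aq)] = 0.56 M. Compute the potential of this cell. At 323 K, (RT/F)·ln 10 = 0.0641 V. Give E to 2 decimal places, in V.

+0.65 V

The Ce⁴⁺/Ce³⁺ couple has the more positive E°, so it is the cathode; Br₂/Br⁻ is the anode.
E°cell = E°cat − E°an = +1.61 − (+1.07) = +0.54 V; n = 2.
For the overall reaction 2 Ce^4+(aq) + 2 Br^-(aq) → 2 Ce^3+(aq) + Br2(l), Q = [Ce^3+(aq)]^2 / ([Ce^4+(aq)]^2·[Br^-(aq)]^2) = 0.000341, giving log Q = −3.467.
Applying E = E° − (RT ln10/nF)·log Q gives +0.54 − (0.0641/2)(−3.467) = +0.65 V.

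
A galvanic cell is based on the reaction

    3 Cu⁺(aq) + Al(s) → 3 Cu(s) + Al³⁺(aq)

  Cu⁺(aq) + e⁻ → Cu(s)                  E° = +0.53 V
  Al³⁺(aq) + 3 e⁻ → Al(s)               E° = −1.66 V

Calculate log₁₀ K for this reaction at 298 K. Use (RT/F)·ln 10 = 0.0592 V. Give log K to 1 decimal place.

log K = 111.0

The Cu⁺/Cu couple is reduced (cathode); E°cell = +0.53 − (−1.66) = +2.19 V with n = 3.
At equilibrium E = 0, so log K = nE°cell / 0.0592 = (3)(+2.19) / 0.0592 = 111.0.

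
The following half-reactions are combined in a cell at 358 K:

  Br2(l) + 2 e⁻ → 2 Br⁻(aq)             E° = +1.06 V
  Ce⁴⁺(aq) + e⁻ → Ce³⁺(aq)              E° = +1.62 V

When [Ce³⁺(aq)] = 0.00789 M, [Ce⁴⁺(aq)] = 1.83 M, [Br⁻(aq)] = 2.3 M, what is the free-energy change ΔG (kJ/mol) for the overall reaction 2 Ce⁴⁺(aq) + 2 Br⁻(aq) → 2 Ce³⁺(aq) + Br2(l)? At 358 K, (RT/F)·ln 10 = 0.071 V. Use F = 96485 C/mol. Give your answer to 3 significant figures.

The standard cell potential is +1.62 − (+1.06) = +0.56 V, with n = 2 electrons in the balanced equation.
Q = [Ce³⁺(aq)]^2 / ([Ce⁴⁺(aq)]^2·[Br⁻(aq)]^2) = 3.51×10^−6, so log Q = −5.454 and E = +0.56 − (0.071/2)(−5.454) = +0.7536 V.
Then ΔG = −nFE = −2 × 96485 × +0.7536 J/mol = −145 kJ/mol.

−145 kJ/mol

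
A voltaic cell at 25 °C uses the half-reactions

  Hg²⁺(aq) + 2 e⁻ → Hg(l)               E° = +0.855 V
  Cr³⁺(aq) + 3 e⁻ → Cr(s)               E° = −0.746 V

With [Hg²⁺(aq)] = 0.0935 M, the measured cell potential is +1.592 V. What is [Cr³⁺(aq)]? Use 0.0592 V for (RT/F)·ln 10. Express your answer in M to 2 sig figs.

0.082 M

With Hg²⁺/Hg at the cathode and Cr³⁺/Cr at the anode, E°cell = +0.855 − (−0.746) = +1.601 V (n = 6).
Since E = E° − (0.0592/n)·log Q, log Q = n(E° − E)/0.0592 = 0.912.
For 3 Hg²⁺(aq) + 2 Cr(s) → 3 Hg(l) + 2 Cr³⁺(aq), the reaction quotient is Q = [Cr³⁺(aq)]^2 / [Hg²⁺(aq)]^3.
Solving for the unknown gives log [Cr³⁺(aq)] = −1.088, so [Cr³⁺(aq)] ≈ 0.082 M.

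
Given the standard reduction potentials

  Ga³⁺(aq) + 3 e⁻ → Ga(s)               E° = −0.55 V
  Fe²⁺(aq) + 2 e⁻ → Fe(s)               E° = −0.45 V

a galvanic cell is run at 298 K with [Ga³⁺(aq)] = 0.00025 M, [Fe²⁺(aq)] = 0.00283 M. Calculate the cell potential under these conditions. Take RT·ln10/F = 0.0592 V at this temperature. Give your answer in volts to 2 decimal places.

+0.10 V

Fe²⁺/Fe is reduced (cathode, E° = −0.45 V) and Ga³⁺/Ga is oxidized (anode).
The standard potential is −0.45 − (−0.55) = +0.10 V and the balanced reaction transfers n = 6 electrons.
The balanced reaction is 3 Fe²⁺(aq) + 2 Ga(s) → 3 Fe(s) + 2 Ga³⁺(aq), so Q = [Ga³⁺(aq)]^2 / [Fe²⁺(aq)]^3 = 2.76 and log Q = 0.441.
E = E° − (0.0592/n)·log Q = +0.10 − (0.0592/6)(0.441) = +0.10 V.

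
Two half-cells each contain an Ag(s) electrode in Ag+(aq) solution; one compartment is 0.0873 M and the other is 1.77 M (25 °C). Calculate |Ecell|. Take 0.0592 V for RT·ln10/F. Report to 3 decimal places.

0.077 V

For a concentration cell E°cell = 0, since both electrodes use the same couple.
The compartment with the higher Ag+(aq) concentration (1.77 M) acts as the cathode; ions are reduced there and produced at the dilute (0.0873 M) anode.
With n = 1, Ecell = −(0.0592/1)·log([dilute]/[conc]) = −(0.0592/1)·log(0.0873/1.77) = +0.077 V.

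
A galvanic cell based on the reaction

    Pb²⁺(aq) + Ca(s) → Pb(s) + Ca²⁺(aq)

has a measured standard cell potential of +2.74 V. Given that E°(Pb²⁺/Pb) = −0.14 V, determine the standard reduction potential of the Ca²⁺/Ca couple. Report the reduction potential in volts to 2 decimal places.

−2.88 V

In the reaction as written the Pb²⁺/Pb couple is reduced (cathode) and Ca²⁺/Ca is oxidized (anode), so E°cell = E°(Pb²⁺/Pb) − E°(Ca²⁺/Ca).
E°(Ca²⁺/Ca) = E°(cathode) − E°cell = −0.14 − (+2.74) = −2.88 V.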